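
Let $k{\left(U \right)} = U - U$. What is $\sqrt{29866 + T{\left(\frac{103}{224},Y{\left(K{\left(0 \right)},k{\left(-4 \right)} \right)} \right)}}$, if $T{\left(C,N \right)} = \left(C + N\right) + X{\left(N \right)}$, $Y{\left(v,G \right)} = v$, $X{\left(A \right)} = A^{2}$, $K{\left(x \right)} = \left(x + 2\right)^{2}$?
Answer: $\frac{11 \sqrt{774578}}{56} \approx 172.88$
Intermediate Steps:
$k{\left(U \right)} = 0$
$K{\left(x \right)} = \left(2 + x\right)^{2}$
$T{\left(C,N \right)} = C + N + N^{2}$ ($T{\left(C,N \right)} = \left(C + N\right) + N^{2} = C + N + N^{2}$)
$\sqrt{29866 + T{\left(\frac{103}{224},Y{\left(K{\left(0 \right)},k{\left(-4 \right)} \right)} \right)}} = \sqrt{29866 + \left(\frac{103}{224} + \left(2 + 0\right)^{2} + \left(\left(2 + 0\right)^{2}\right)^{2}\right)} = \sqrt{29866 + \left(103 \cdot \frac{1}{224} + 2^{2} + \left(2^{2}\right)^{2}\right)} = \sqrt{29866 + \left(\frac{103}{224} + 4 + 4^{2}\right)} = \sqrt{29866 + \left(\frac{103}{224} + 4 + 16\right)} = \sqrt{29866 + \frac{4583}{224}} = \sqrt{\frac{6694567}{224}} = \frac{11 \sqrt{774578}}{56}$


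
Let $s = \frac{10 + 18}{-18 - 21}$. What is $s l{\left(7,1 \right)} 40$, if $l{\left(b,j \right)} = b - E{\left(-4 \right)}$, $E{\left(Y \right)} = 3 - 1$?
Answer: $- \frac{5600}{39} \approx -143.59$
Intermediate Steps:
$E{\left(Y \right)} = 2$ ($E{\left(Y \right)} = 3 - 1 = 2$)
$l{\left(b,j \right)} = -2 + b$ ($l{\left(b,j \right)} = b - 2 = -2 + b$)
$s = - \frac{28}{39}$ ($s = \frac{28}{-39} = 28 \left(- \frac{1}{39}\right) = - \frac{28}{39} \approx -0.71795$)
$s l{\left(7,1 \right)} 40 = - \frac{28 \left(-2 + 7\right)}{39} \cdot 40 = \left(- \frac{28}{39}\right) 5 \cdot 40 = \left(- \frac{140}{39}\right) 40 = - \frac{5600}{39}$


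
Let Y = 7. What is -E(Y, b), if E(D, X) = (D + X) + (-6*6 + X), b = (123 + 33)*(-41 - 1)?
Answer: 13133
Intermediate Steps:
b = -6552 (b = 156*(-42) = -6552)
E(D, X) = -36 + D + 2*X (E(D, X) = (D + X) + (-36 + X) = -36 + D + 2*X)
-E(Y, b) = -(-36 + 7 + 2*(-6552)) = -(-36 + 7 - 13104) = -1*(-13133) = 13133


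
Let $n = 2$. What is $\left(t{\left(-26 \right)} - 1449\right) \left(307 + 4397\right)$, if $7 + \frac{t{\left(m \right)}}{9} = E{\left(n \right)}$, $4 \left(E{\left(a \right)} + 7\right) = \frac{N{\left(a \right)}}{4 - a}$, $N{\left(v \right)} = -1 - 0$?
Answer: $-7414092$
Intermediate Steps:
$N{\left(v \right)} = -1$ ($N{\left(v \right)} = -1 + 0 = -1$)
$E{\left(a \right)} = -7 - \frac{1}{4 \left(4 - a\right)}$ ($E{\left(a \right)} = -7 + \frac{\left(-1\right) \frac{1}{4 - a}}{4} = -7 - \frac{1}{4 \left(4 - a\right)}$)
$t{\left(m \right)} = - \frac{1017}{8}$ ($t{\left(m \right)} = -63 + 9 \frac{113 - 56}{4 \left(-4 + 2\right)} = -63 + 9 \frac{113 - 56}{4 \left(-2\right)} = -63 + 9 \cdot \frac{1}{4} \left(- \frac{1}{2}\right) 57 = -63 + 9 \left(- \frac{57}{8}\right) = -63 - \frac{513}{8} = - \frac{1017}{8}$)
$\left(t{\left(-26 \right)} - 1449\right) \left(307 + 4397\right) = \left(- \frac{1017}{8} - 1449\right) \left(307 + 4397\right) = \left(- \frac{12609}{8}\right) 4704 = -7414092$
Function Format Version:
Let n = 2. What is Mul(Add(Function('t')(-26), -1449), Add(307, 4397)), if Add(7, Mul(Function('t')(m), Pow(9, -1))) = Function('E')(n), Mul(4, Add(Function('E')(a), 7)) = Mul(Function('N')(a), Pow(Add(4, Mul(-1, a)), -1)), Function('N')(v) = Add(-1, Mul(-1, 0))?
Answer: -7414092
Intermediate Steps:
Function('N')(v) = -1 (Function('N')(v) = Add(-1, 0) = -1)
Function('E')(a) = Add(-7, Mul(Rational(-1, 4), Pow(Add(4, Mul(-1, a)), -1))) (Function('E')(a) = Add(-7, Mul(Rational(1, 4), Mul(-1, Pow(Add(4, Mul(-1, a)), -1)))) = Add(-7, Mul(Rational(-1, 4), Pow(Add(4, Mul(-1, a)), -1))))
Function('t')(m) = Rational(-1017, 8) (Function('t')(m) = Add(-63, Mul(9, Mul(Rational(1, 4), Pow(Add(-4, 2), -1), Add(113, Mul(-28, 2))))) = Add(-63, Mul(9, Mul(Rational(1, 4), Pow(-2, -1), Add(113, -56)))) = Add(-63, Mul(9, Mul(Rational(1, 4), Rational(-1, 2), 57))) = Add(-63, Mul(9, Rational(-57, 8))) = Add(-63, Rational(-513, 8)) = Rational(-1017, 8))
Mul(Add(Function('t')(-26), -1449), Add(307, 4397)) = Mul(Add(Rational(-1017, 8), -1449), Add(307, 4397)) = Mul(Rational(-12609, 8), 4704) = -7414092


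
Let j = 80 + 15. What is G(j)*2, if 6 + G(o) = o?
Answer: 178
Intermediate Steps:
j = 95
G(o) = -6 + o
G(j)*2 = (-6 + 95)*2 = 89*2 = 178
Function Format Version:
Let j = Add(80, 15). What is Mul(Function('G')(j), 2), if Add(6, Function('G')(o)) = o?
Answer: 178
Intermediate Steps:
j = 95
Function('G')(o) = Add(-6, o)
Mul(Function('G')(j), 2) = Mul(Add(-6, 95), 2) = Mul(89, 2) = 178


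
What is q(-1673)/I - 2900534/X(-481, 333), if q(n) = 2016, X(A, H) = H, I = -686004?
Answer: -165814883122/19036611 ≈ -8710.3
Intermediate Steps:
q(-1673)/I - 2900534/X(-481, 333) = 2016/(-686004) - 2900534/333 = 2016*(-1/686004) - 2900534*1/333 = -168/57167 - 2900534/333 = -165814883122/19036611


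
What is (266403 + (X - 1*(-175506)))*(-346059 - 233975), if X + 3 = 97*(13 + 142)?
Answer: -265041315994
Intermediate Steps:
X = 15032 (X = -3 + 97*(13 + 142) = -3 + 97*155 = -3 + 15035 = 15032)
(266403 + (X - 1*(-175506)))*(-346059 - 233975) = (266403 + (15032 - 1*(-175506)))*(-346059 - 233975) = (266403 + (15032 + 175506))*(-580034) = (266403 + 190538)*(-580034) = 456941*(-580034) = -265041315994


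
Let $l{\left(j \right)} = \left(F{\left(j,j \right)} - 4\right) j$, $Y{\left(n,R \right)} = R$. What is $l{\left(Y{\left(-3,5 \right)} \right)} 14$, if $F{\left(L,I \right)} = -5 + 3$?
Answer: $-420$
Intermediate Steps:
$F{\left(L,I \right)} = -2$
$l{\left(j \right)} = - 6 j$ ($l{\left(j \right)} = \left(-2 - 4\right) j = - 6 j$)
$l{\left(Y{\left(-3,5 \right)} \right)} 14 = \left(-6\right) 5 \cdot 14 = \left(-30\right) 14 = -420$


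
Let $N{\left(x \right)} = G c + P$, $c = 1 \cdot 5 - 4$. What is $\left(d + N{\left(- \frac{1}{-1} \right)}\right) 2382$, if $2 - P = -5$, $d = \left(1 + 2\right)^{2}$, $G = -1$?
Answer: $35730$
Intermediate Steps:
$d = 9$ ($d = 3^{2} = 9$)
$P = 7$ ($P = 2 - -5 = 2 + 5 = 7$)
$c = 1$ ($c = 5 - 4 = 1$)
$N{\left(x \right)} = 6$ ($N{\left(x \right)} = \left(-1\right) 1 + 7 = -1 + 7 = 6$)
$\left(d + N{\left(- \frac{1}{-1} \right)}\right) 2382 = \left(9 + 6\right) 2382 = 15 \cdot 2382 = 35730$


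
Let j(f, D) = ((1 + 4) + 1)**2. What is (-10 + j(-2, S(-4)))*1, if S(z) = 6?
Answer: 26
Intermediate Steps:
j(f, D) = 36 (j(f, D) = (5 + 1)**2 = 6**2 = 36)
(-10 + j(-2, S(-4)))*1 = (-10 + 36)*1 = 26*1 = 26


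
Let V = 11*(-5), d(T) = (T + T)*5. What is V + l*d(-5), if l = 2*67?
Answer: -6755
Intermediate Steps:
d(T) = 10*T (d(T) = (2*T)*5 = 10*T)
V = -55
l = 134
V + l*d(-5) = -55 + 134*(10*(-5)) = -55 + 134*(-50) = -55 - 6700 = -6755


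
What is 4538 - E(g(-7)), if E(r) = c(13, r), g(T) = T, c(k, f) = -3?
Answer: 4541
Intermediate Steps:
E(r) = -3
4538 - E(g(-7)) = 4538 - 1*(-3) = 4538 + 3 = 4541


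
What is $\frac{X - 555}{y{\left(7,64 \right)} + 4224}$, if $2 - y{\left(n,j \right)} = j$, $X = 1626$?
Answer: $\frac{1071}{4162} \approx 0.25733$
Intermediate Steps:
$y{\left(n,j \right)} = 2 - j$
$\frac{X - 555}{y{\left(7,64 \right)} + 4224} = \frac{1626 - 555}{\left(2 - 64\right) + 4224} = \frac{1071}{\left(2 - 64\right) + 4224} = \frac{1071}{-62 + 4224} = \frac{1071}{4162}$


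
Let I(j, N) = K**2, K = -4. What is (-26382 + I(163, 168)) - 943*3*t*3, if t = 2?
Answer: -43340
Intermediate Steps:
I(j, N) = 16 (I(j, N) = (-4)**2 = 16)
(-26382 + I(163, 168)) - 943*3*t*3 = (-26382 + 16) - 943*3*2*3 = -26366 - 5658*3 = -26366 - 943*18 = -26366 - 16974 = -43340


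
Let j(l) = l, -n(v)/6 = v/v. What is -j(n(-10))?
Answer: 6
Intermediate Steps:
n(v) = -6 (n(v) = -6*v/v = -6*1 = -6)
-j(n(-10)) = -1*(-6) = 6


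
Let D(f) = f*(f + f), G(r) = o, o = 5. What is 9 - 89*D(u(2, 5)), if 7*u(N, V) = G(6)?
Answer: -4009/49 ≈ -81.816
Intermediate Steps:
G(r) = 5
u(N, V) = 5/7 (u(N, V) = (⅐)*5 = 5/7)
D(f) = 2*f² (D(f) = f*(2*f) = 2*f²)
9 - 89*D(u(2, 5)) = 9 - 178*(5/7)² = 9 - 178*25/49 = 9 - 89*50/49 = 9 - 4450/49 = -4009/49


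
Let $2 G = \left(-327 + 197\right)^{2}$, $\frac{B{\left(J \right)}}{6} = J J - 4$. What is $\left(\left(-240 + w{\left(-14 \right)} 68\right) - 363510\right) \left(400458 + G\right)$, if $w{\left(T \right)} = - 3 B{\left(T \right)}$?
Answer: $-244836936264$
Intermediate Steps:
$B{\left(J \right)} = -24 + 6 J^{2}$ ($B{\left(J \right)} = 6 \left(J J - 4\right) = 6 \left(J^{2} - 4\right) = 6 \left(-4 + J^{2}\right) = -24 + 6 J^{2}$)
$w{\left(T \right)} = 72 - 18 T^{2}$ ($w{\left(T \right)} = - 3 \left(-24 + 6 T^{2}\right) = 72 - 18 T^{2}$)
$G = 8450$ ($G = \frac{\left(-327 + 197\right)^{2}}{2} = \frac{\left(-130\right)^{2}}{2} = \frac{1}{2} \cdot 16900 = 8450$)
$\left(\left(-240 + w{\left(-14 \right)} 68\right) - 363510\right) \left(400458 + G\right) = \left(\left(-240 + \left(72 - 18 \left(-14\right)^{2}\right) 68\right) - 363510\right) \left(400458 + 8450\right) = \left(\left(-240 + \left(72 - 3528\right) 68\right) - 363510\right) 408908 = \left(\left(-240 - 235008\right) - 363510\right) 408908 = \left(-235248 - 363510\right) 408908 = \left(-598758\right) 408908 = -244836936264$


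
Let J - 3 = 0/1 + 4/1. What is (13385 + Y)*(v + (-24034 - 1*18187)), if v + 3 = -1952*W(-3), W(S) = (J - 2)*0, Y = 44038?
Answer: -2424628752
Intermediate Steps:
J = 7 (J = 3 + (0/1 + 4/1) = 3 + (0*1 + 4*1) = 3 + (0 + 4) = 3 + 4 = 7)
W(S) = 0 (W(S) = (7 - 2)*0 = 5*0 = 0)
v = -3 (v = -3 - 1952*0 = -3 + 0 = -3)
(13385 + Y)*(v + (-24034 - 1*18187)) = (13385 + 44038)*(-3 + (-24034 - 1*18187)) = 57423*(-3 + (-24034 - 18187)) = 57423*(-3 - 42221) = 57423*(-42224) = -2424628752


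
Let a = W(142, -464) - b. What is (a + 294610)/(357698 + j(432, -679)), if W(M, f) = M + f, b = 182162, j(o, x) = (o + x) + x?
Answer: 56063/178386 ≈ 0.31428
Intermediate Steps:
j(o, x) = o + 2*x
a = -182484 (a = (142 - 464) - 1*182162 = -322 - 182162 = -182484)
(a + 294610)/(357698 + j(432, -679)) = (-182484 + 294610)/(357698 + (432 + 2*(-679))) = 112126/(357698 + (432 - 1358)) = 112126/(357698 - 926) = 112126/356772 = 112126*(1/356772) = 56063/178386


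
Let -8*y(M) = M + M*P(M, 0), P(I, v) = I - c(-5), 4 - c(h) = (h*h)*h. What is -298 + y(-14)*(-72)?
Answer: 17594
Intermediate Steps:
c(h) = 4 - h³ (c(h) = 4 - h*h*h = 4 - h²*h = 4 - h³)
P(I, v) = -129 + I (P(I, v) = I - (4 - 1*(-5)³) = I - (4 - 1*(-125)) = I - (4 + 125) = I - 1*129 = I - 129 = -129 + I)
y(M) = -M/8 - M*(-129 + M)/8 (y(M) = -(M + M*(-129 + M))/8 = -M/8 - M*(-129 + M)/8)
-298 + y(-14)*(-72) = -298 + ((⅛)*(-14)*(128 - 1*(-14)))*(-72) = -298 + ((⅛)*(-14)*(128 + 14))*(-72) = -298 + ((⅛)*(-14)*142)*(-72) = -298 - 497/2*(-72) = -298 + 17892 = 17594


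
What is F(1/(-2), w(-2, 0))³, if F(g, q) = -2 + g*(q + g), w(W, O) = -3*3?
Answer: 1331/64 ≈ 20.797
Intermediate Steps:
w(W, O) = -9
F(g, q) = -2 + g*(g + q)
F(1/(-2), w(-2, 0))³ = (-2 + (1/(-2))² - 9/(-2))³ = (-2 + (-½)² - ½*(-9))³ = (-2 + ¼ + 9/2)³ = (11/4)³ = 1331/64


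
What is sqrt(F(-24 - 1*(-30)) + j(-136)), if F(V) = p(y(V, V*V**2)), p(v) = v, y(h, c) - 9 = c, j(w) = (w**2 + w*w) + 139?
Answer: 2*sqrt(9339) ≈ 193.28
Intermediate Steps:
j(w) = 139 + 2*w**2 (j(w) = (w**2 + w**2) + 139 = 2*w**2 + 139 = 139 + 2*w**2)
y(h, c) = 9 + c
F(V) = 9 + V**3 (F(V) = 9 + V*V**2 = 9 + V**3)
sqrt(F(-24 - 1*(-30)) + j(-136)) = sqrt((9 + (-24 - 1*(-30))**3) + (139 + 2*(-136)**2)) = sqrt((9 + (-24 + 30)**3) + (139 + 2*18496)) = sqrt((9 + 6**3) + (139 + 36992)) = sqrt((9 + 216) + 37131) = sqrt(225 + 37131) = sqrt(37356) = 2*sqrt(9339)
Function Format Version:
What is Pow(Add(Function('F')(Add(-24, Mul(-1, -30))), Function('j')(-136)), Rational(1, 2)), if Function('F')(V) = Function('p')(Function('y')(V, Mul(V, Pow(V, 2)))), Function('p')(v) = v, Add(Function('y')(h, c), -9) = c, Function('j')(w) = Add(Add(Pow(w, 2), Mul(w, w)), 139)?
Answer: Mul(2, Pow(9339, Rational(1, 2))) ≈ 193.28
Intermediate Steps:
Function('j')(w) = Add(139, Mul(2, Pow(w, 2))) (Function('j')(w) = Add(Add(Pow(w, 2), Pow(w, 2)), 139) = Add(Mul(2, Pow(w, 2)), 139) = Add(139, Mul(2, Pow(w, 2))))
Function('y')(h, c) = Add(9, c)
Function('F')(V) = Add(9, Pow(V, 3)) (Function('F')(V) = Add(9, Mul(V, Pow(V, 2))) = Add(9, Pow(V, 3)))
Pow(Add(Function('F')(Add(-24, Mul(-1, -30))), Function('j')(-136)), Rational(1, 2)) = Pow(Add(Add(9, Pow(Add(-24, Mul(-1, -30)), 3)), Add(139, Mul(2, Pow(-136, 2)))), Rational(1, 2)) = Pow(Add(Add(9, Pow(Add(-24, 30), 3)), Add(139, Mul(2, 18496))), Rational(1, 2)) = Pow(Add(Add(9, Pow(6, 3)), Add(139, 36992)), Rational(1, 2)) = Pow(Add(Add(9, 216), 37131), Rational(1, 2)) = Pow(Add(225, 37131), Rational(1, 2)) = Pow(37356, Rational(1, 2)) = Mul(2, Pow(9339, Rational(1, 2)))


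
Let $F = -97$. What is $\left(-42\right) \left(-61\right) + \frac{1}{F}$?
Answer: $\frac{248513}{97} \approx 2562.0$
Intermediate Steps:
$\left(-42\right) \left(-61\right) + \frac{1}{F} = \left(-42\right) \left(-61\right) + \frac{1}{-97} = 2562 - \frac{1}{97} = \frac{248513}{97}$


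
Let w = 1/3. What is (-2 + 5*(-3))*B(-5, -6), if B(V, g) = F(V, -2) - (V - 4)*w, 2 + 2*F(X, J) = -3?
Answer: -17/2 ≈ -8.5000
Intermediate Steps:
F(X, J) = -5/2 (F(X, J) = -1 + (½)*(-3) = -1 - 3/2 = -5/2)
w = ⅓ ≈ 0.33333
B(V, g) = -7/6 - V/3 (B(V, g) = -5/2 - (V - 4)/3 = -5/2 - (-4 + V)/3 = -5/2 - (-4/3 + V/3) = -5/2 + (4/3 - V/3) = -7/6 - V/3)
(-2 + 5*(-3))*B(-5, -6) = (-2 + 5*(-3))*(-7/6 - ⅓*(-5)) = (-2 - 15)*(-7/6 + 5/3) = -17*½ = -17/2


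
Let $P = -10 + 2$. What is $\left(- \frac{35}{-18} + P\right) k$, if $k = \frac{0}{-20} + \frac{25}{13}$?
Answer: $- \frac{2725}{234} \approx -11.645$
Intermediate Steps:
$k = \frac{25}{13}$ ($k = 0 \left(- \frac{1}{20}\right) + 25 \cdot \frac{1}{13} = 0 + \frac{25}{13} = \frac{25}{13} \approx 1.9231$)
$P = -8$
$\left(- \frac{35}{-18} + P\right) k = \left(- \frac{35}{-18} - 8\right) \frac{25}{13} = \left(\left(-35\right) \left(- \frac{1}{18}\right) - 8\right) \frac{25}{13} = \left(\frac{35}{18} - 8\right) \frac{25}{13} = \left(- \frac{109}{18}\right) \frac{25}{13} = - \frac{2725}{234}$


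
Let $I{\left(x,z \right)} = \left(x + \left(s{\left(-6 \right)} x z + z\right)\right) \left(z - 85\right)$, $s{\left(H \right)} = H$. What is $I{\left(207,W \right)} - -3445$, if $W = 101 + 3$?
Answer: $-2444838$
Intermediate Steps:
$W = 104$
$I{\left(x,z \right)} = \left(-85 + z\right) \left(x + z - 6 x z\right)$ ($I{\left(x,z \right)} = \left(x + \left(- 6 x z + z\right)\right) \left(z - 85\right) = \left(x - \left(- z + 6 x z\right)\right) \left(-85 + z\right) = \left(x + z - 6 x z\right) \left(-85 + z\right) = \left(-85 + z\right) \left(x + z - 6 x z\right)$)
$I{\left(207,W \right)} - -3445 = \left(104^{2} - 17595 - 8840 - 1242 \cdot 104^{2} + 511 \cdot 207 \cdot 104\right) - -3445 = \left(10816 - 17595 - 8840 - 1242 \cdot 10816 + 11000808\right) + 3445 = \left(10816 - 17595 - 8840 - 13433472 + 11000808\right) + 3445 = -2448283 + 3445 = -2444838$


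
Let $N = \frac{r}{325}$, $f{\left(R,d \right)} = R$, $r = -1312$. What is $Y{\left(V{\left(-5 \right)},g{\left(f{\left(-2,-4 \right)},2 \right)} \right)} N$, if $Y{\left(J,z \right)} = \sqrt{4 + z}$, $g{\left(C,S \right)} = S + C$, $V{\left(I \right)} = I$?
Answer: $- \frac{2624}{325} \approx -8.0739$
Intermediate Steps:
$g{\left(C,S \right)} = C + S$
$N = - \frac{1312}{325} \approx -4.0369$
$Y{\left(V{\left(-5 \right)},g{\left(f{\left(-2,-4 \right)},2 \right)} \right)} N = \sqrt{4 + \left(-2 + 2\right)} \left(- \frac{1312}{325}\right) = \sqrt{4 + 0} \left(- \frac{1312}{325}\right) = \sqrt{4} \left(- \frac{1312}{325}\right) = 2 \left(- \frac{1312}{325}\right) = - \frac{2624}{325}$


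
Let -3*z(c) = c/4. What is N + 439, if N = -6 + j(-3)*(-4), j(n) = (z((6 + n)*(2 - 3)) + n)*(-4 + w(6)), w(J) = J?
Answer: 455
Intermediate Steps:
z(c) = -c/12 (z(c) = -c/(3*4) = -c/12)
j(n) = 1 + 13*n/6 (j(n) = (-(6 + n)*(2 - 3)/12 + n)*(-4 + 6) = (-(6 + n)*(-1)/12 + n)*2 = (-(-6 - n)/12 + n)*2 = ((½ + n/12) + n)*2 = (½ + 13*n/12)*2 = 1 + 13*n/6)
N = 16 (N = -6 + (1 + (13/6)*(-3))*(-4) = -6 + (1 - 13/2)*(-4) = -6 - 11/2*(-4) = -6 + 22 = 16)
N + 439 = 16 + 439 = 455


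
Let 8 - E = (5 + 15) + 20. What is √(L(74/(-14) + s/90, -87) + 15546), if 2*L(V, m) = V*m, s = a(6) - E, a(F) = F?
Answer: 4*√10857945/105 ≈ 125.53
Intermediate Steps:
E = -32 (E = 8 - ((5 + 15) + 20) = 8 - (20 + 20) = 8 - 1*40 = 8 - 40 = -32)
s = 38 (s = 6 - 1*(-32) = 6 + 32 = 38)
L(V, m) = V*m/2 (L(V, m) = (V*m)/2 = V*m/2)
√(L(74/(-14) + s/90, -87) + 15546) = √((½)*(74/(-14) + 38/90)*(-87) + 15546) = √((½)*(74*(-1/14) + 38*(1/90))*(-87) + 15546) = √((½)*(-37/7 + 19/45)*(-87) + 15546) = √((½)*(-1532/315)*(-87) + 15546) = √(22214/105 + 15546) = √(1654544/105) = 4*√10857945/105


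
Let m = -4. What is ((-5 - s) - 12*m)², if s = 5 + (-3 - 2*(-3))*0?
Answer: 1444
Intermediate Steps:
s = 5 (s = 5 + (-3 + 6)*0 = 5 + 3*0 = 5 + 0 = 5)
((-5 - s) - 12*m)² = ((-5 - 1*5) - 12*(-4))² = ((-5 - 5) + 48)² = (-10 + 48)² = 38² = 1444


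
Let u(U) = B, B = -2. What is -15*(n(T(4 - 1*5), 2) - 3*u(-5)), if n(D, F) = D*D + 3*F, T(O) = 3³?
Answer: -11115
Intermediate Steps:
T(O) = 27
n(D, F) = D² + 3*F
u(U) = -2
-15*(n(T(4 - 1*5), 2) - 3*u(-5)) = -15*((27² + 3*2) - 3*(-2)) = -15*((729 + 6) + 6) = -15*(735 + 6) = -15*741 = -11115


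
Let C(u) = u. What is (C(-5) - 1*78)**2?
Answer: 6889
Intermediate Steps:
(C(-5) - 1*78)**2 = (-5 - 1*78)**2 = (-5 - 78)**2 = (-83)**2 = 6889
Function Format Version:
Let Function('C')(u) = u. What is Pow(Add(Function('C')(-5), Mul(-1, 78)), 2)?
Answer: 6889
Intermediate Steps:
Pow(Add(Function('C')(-5), Mul(-1, 78)), 2) = Pow(Add(-5, Mul(-1, 78)), 2) = Pow(Add(-5, -78), 2) = Pow(-83, 2) = 6889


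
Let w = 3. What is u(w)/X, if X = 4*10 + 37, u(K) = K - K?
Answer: 0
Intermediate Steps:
u(K) = 0
X = 77 (X = 40 + 37 = 77)
u(w)/X = 0/77 = 0*(1/77) = 0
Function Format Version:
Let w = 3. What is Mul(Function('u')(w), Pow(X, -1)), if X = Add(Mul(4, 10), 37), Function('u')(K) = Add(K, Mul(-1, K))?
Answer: 0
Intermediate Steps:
Function('u')(K) = 0
X = 77 (X = Add(40, 37) = 77)
Mul(Function('u')(w), Pow(X, -1)) = Mul(0, Pow(77, -1)) = Mul(0, Rational(1, 77)) = 0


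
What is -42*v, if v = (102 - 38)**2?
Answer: -172032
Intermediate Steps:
v = 4096 (v = 64**2 = 4096)
-42*v = -42*4096 = -172032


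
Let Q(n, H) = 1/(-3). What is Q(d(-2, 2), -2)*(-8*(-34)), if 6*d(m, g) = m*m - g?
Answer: -272/3 ≈ -90.667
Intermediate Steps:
d(m, g) = -g/6 + m²/6 (d(m, g) = (m*m - g)/6 = (m² - g)/6 = -g/6 + m²/6)
Q(n, H) = -⅓
Q(d(-2, 2), -2)*(-8*(-34)) = -(-8)*(-34)/3 = -⅓*272 = -272/3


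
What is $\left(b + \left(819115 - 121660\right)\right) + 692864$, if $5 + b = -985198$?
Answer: $405116$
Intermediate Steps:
$b = -985203$ ($b = -5 - 985198 = -985203$)
$\left(b + \left(819115 - 121660\right)\right) + 692864 = \left(-985203 + \left(819115 - 121660\right)\right) + 692864 = \left(-985203 + 697455\right) + 692864 = -287748 + 692864 = 405116$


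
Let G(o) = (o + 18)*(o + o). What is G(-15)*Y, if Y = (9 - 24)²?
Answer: -20250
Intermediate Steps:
G(o) = 2*o*(18 + o) (G(o) = (18 + o)*(2*o) = 2*o*(18 + o))
Y = 225 (Y = (-15)² = 225)
G(-15)*Y = (2*(-15)*(18 - 15))*225 = (2*(-15)*3)*225 = -90*225 = -20250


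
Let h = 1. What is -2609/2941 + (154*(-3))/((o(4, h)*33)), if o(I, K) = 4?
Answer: -25805/5882 ≈ -4.3871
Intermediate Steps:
-2609/2941 + (154*(-3))/((o(4, h)*33)) = -2609/2941 + (154*(-3))/((4*33)) = -2609*1/2941 - 462/132 = -2609/2941 - 462*1/132 = -2609/2941 - 7/2 = -25805/5882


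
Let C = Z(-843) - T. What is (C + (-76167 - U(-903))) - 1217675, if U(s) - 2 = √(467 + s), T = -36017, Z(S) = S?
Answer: -1258670 - 2*I*√109 ≈ -1.2587e+6 - 20.881*I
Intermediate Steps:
U(s) = 2 + √(467 + s)
C = 35174 (C = -843 - 1*(-36017) = -843 + 36017 = 35174)
(C + (-76167 - U(-903))) - 1217675 = (35174 + (-76167 - (2 + √(467 - 903)))) - 1217675 = (35174 + (-76167 - (2 + √(-436)))) - 1217675 = (35174 + (-76167 - (2 + 2*I*√109))) - 1217675 = (35174 + (-76167 + (-2 - 2*I*√109))) - 1217675 = (35174 + (-76169 - 2*I*√109)) - 1217675 = (-40995 - 2*I*√109) - 1217675 = -1258670 - 2*I*√109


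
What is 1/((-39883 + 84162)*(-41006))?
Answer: -1/1815704674 ≈ -5.5075e-10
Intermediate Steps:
1/((-39883 + 84162)*(-41006)) = -1/41006/44279 = (1/44279)*(-1/41006) = -1/1815704674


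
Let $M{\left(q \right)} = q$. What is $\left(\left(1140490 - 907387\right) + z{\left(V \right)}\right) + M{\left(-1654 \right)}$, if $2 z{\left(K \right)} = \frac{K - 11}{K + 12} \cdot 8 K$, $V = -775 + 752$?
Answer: $\frac{2542811}{11} \approx 2.3116 \cdot 10^{5}$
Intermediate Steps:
$V = -23$
$z{\left(K \right)} = \frac{4 K \left(-11 + K\right)}{12 + K}$ ($z{\left(K \right)} = \frac{\frac{K - 11}{K + 12} \cdot 8 K}{2} = \frac{\frac{-11 + K}{12 + K} 8 K}{2} = \frac{\frac{8 \left(-11 + K\right)}{12 + K} K}{2} = \frac{8 K \frac{1}{12 + K} \left(-11 + K\right)}{2} = \frac{4 K \left(-11 + K\right)}{12 + K}$)
$\left(\left(1140490 - 907387\right) + z{\left(V \right)}\right) + M{\left(-1654 \right)} = \left(\left(1140490 - 907387\right) + 4 \left(-23\right) \frac{1}{12 - 23} \left(-11 - 23\right)\right) - 1654 = \left(\left(1140490 - 907387\right) + 4 \left(-23\right) \frac{1}{-11} \left(-34\right)\right) - 1654 = \left(233103 + 4 \left(-23\right) \left(- \frac{1}{11}\right) \left(-34\right)\right) - 1654 = \left(233103 - \frac{3128}{11}\right) - 1654 = \frac{2561005}{11} - 1654 = \frac{2542811}{11}$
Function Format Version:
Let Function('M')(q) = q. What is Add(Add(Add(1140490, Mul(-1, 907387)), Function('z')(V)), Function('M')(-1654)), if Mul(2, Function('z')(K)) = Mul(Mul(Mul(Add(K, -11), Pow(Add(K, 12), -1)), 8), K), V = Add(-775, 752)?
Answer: Rational(2542811, 11) ≈ 2.3116e+5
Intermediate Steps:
V = -23
Function('z')(K) = Mul(4, K, Pow(Add(12, K), -1), Add(-11, K)) (Function('z')(K) = Mul(Rational(1, 2), Mul(Mul(Mul(Add(K, -11), Pow(Add(K, 12), -1)), 8), K)) = Mul(Rational(1, 2), Mul(Mul(Mul(Add(-11, K), Pow(Add(12, K), -1)), 8), K)) = Mul(Rational(1, 2), Mul(Mul(Mul(Pow(Add(12, K), -1), Add(-11, K)), 8), K)) = Mul(Rational(1, 2), Mul(Mul(8, Pow(Add(12, K), -1), Add(-11, K)), K)) = Mul(Rational(1, 2), Mul(8, K, Pow(Add(12, K), -1), Add(-11, K))) = Mul(4, K, Pow(Add(12, K), -1), Add(-11, K)))
Add(Add(Add(1140490, Mul(-1, 907387)), Function('z')(V)), Function('M')(-1654)) = Add(Add(Add(1140490, Mul(-1, 907387)), Mul(4, -23, Pow(Add(12, -23), -1), Add(-11, -23))), -1654) = Add(Add(Add(1140490, -907387), Mul(4, -23, Pow(-11, -1), -34)), -1654) = Add(Add(233103, Mul(4, -23, Rational(-1, 11), -34)), -1654) = Add(Add(233103, Rational(-3128, 11)), -1654) = Add(Rational(2561005, 11), -1654) = Rational(2542811, 11)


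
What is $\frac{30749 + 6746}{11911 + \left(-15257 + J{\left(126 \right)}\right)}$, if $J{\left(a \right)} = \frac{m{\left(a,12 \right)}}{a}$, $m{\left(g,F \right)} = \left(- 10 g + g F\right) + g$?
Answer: $- \frac{37495}{3343} \approx -11.216$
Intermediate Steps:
$m{\left(g,F \right)} = - 9 g + F g$ ($m{\left(g,F \right)} = \left(- 10 g + F g\right) + g = - 9 g + F g$)
$J{\left(a \right)} = 3$ ($J{\left(a \right)} = \frac{a \left(-9 + 12\right)}{a} = \frac{a 3}{a} = \frac{3 a}{a} = 3$)
$\frac{30749 + 6746}{11911 + \left(-15257 + J{\left(126 \right)}\right)} = \frac{30749 + 6746}{11911 + \left(-15257 + 3\right)} = \frac{37495}{11911 - 15254} = \frac{37495}{-3343} = 37495 \left(- \frac{1}{3343}\right) = - \frac{37495}{3343}$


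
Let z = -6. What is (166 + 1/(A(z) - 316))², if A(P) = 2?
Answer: 2716807129/98596 ≈ 27555.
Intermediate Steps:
(166 + 1/(A(z) - 316))² = (166 + 1/(2 - 316))² = (166 + 1/(-314))² = (166 - 1/314)² = (52123/314)² = 2716807129/98596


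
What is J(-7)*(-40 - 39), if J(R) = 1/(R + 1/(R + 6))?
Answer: 79/8 ≈ 9.8750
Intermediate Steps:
J(R) = 1/(R + 1/(6 + R))
J(-7)*(-40 - 39) = ((6 - 7)/(1 + (-7)² + 6*(-7)))*(-40 - 39) = (-1/(1 + 49 - 42))*(-79) = (-1/8)*(-79) = ((⅛)*(-1))*(-79) = -⅛*(-79) = 79/8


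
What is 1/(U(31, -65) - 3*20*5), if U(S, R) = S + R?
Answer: -1/334 ≈ -0.0029940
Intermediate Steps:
U(S, R) = R + S
1/(U(31, -65) - 3*20*5) = 1/((-65 + 31) - 3*20*5) = 1/(-34 - 60*5) = 1/(-34 - 300) = 1/(-334) = -1/334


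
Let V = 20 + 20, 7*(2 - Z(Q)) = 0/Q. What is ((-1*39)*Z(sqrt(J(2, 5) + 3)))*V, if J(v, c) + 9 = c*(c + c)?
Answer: -3120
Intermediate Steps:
J(v, c) = -9 + 2*c**2 (J(v, c) = -9 + c*(c + c) = -9 + c*(2*c) = -9 + 2*c**2)
Z(Q) = 2 (Z(Q) = 2 - 0/Q = 2 - 1/7*0 = 2 + 0 = 2)
V = 40
((-1*39)*Z(sqrt(J(2, 5) + 3)))*V = (-1*39*2)*40 = -39*2*40 = -78*40 = -3120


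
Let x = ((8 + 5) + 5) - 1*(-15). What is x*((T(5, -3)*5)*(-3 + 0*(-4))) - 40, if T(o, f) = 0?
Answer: -40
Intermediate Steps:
x = 33 (x = (13 + 5) + 15 = 18 + 15 = 33)
x*((T(5, -3)*5)*(-3 + 0*(-4))) - 40 = 33*((0*5)*(-3 + 0*(-4))) - 40 = 33*(0*(-3 + 0)) - 40 = 33*(0*(-3)) - 40 = 33*0 - 40 = 0 - 40 = -40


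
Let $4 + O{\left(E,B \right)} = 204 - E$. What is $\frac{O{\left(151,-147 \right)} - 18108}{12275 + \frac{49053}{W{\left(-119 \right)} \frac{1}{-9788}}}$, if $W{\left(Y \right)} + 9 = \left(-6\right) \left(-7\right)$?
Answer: $\frac{198649}{159908563} \approx 0.0012423$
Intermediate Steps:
$O{\left(E,B \right)} = 200 - E$ ($O{\left(E,B \right)} = -4 - \left(-204 + E\right) = 200 - E$)
$W{\left(Y \right)} = 33$ ($W{\left(Y \right)} = -9 - -42 = -9 + 42 = 33$)
$\frac{O{\left(151,-147 \right)} - 18108}{12275 + \frac{49053}{W{\left(-119 \right)} \frac{1}{-9788}}} = \frac{\left(200 - 151\right) - 18108}{12275 + \frac{49053}{33 \frac{1}{-9788}}} = \frac{\left(200 - 151\right) - 18108}{12275 + \frac{49053}{33 \left(- \frac{1}{9788}\right)}} = \frac{49 - 18108}{12275 + \frac{49053}{- \frac{33}{9788}}} = - \frac{18059}{12275 + 49053 \left(- \frac{9788}{33}\right)} = - \frac{18059}{12275 - \frac{160043588}{11}} = - \frac{18059}{- \frac{159908563}{11}} = \left(-18059\right) \left(- \frac{11}{159908563}\right) = \frac{198649}{159908563}$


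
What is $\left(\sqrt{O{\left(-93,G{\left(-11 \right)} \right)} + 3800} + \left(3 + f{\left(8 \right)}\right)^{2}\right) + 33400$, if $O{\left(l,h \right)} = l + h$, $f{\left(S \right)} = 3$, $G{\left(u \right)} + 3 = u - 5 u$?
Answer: $33436 + 2 \sqrt{937} \approx 33497.0$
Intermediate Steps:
$G{\left(u \right)} = -3 - 4 u$ ($G{\left(u \right)} = -3 + \left(u - 5 u\right) = -3 - 4 u$)
$O{\left(l,h \right)} = h + l$
$\left(\sqrt{O{\left(-93,G{\left(-11 \right)} \right)} + 3800} + \left(3 + f{\left(8 \right)}\right)^{2}\right) + 33400 = \left(\sqrt{\left(\left(-3 - -44\right) - 93\right) + 3800} + \left(3 + 3\right)^{2}\right) + 33400 = \left(\sqrt{\left(\left(-3 + 44\right) - 93\right) + 3800} + 6^{2}\right) + 33400 = \left(\sqrt{\left(41 - 93\right) + 3800} + 36\right) + 33400 = \left(\sqrt{-52 + 3800} + 36\right) + 33400 = \left(\sqrt{3748} + 36\right) + 33400 = \left(2 \sqrt{937} + 36\right) + 33400 = \left(36 + 2 \sqrt{937}\right) + 33400 = 33436 + 2 \sqrt{937}$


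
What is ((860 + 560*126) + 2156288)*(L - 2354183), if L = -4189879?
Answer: -14578259269896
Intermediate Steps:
((860 + 560*126) + 2156288)*(L - 2354183) = ((860 + 560*126) + 2156288)*(-4189879 - 2354183) = ((860 + 70560) + 2156288)*(-6544062) = (71420 + 2156288)*(-6544062) = 2227708*(-6544062) = -14578259269896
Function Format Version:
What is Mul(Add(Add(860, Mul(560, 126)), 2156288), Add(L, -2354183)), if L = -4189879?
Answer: -14578259269896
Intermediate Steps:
Mul(Add(Add(860, Mul(560, 126)), 2156288), Add(L, -2354183)) = Mul(Add(Add(860, Mul(560, 126)), 2156288), Add(-4189879, -2354183)) = Mul(Add(Add(860, 70560), 2156288), -6544062) = Mul(Add(71420, 2156288), -6544062) = Mul(2227708, -6544062) = -14578259269896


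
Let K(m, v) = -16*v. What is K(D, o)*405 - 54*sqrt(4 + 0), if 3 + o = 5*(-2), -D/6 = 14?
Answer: 84132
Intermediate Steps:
D = -84 (D = -6*14 = -84)
o = -13 (o = -3 + 5*(-2) = -3 - 10 = -13)
K(D, o)*405 - 54*sqrt(4 + 0) = -16*(-13)*405 - 54*sqrt(4 + 0) = 208*405 - 54*sqrt(4) = 84240 - 54*2 = 84240 - 108 = 84132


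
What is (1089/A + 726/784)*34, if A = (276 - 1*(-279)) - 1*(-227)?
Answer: 355377/4508 ≈ 78.833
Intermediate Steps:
A = 782 (A = (276 + 279) + 227 = 555 + 227 = 782)
(1089/A + 726/784)*34 = (1089/782 + 726/784)*34 = (1089*(1/782) + 726*(1/784))*34 = (1089/782 + 363/392)*34 = (355377/153272)*34 = 355377/4508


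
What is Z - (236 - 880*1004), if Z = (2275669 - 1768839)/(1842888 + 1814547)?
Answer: 646110864674/731487 ≈ 8.8328e+5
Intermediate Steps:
Z = 101366/731487 (Z = 506830/3657435 = 506830*(1/3657435) = 101366/731487 ≈ 0.13858)
Z - (236 - 880*1004) = 101366/731487 - (236 - 880*1004) = 101366/731487 - (236 - 883520) = 101366/731487 - 1*(-883284) = 101366/731487 + 883284 = 646110864674/731487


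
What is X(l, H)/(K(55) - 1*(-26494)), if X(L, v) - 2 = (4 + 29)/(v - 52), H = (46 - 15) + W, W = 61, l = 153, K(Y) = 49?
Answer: 113/1061720 ≈ 0.00010643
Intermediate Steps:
H = 92 (H = (46 - 15) + 61 = 31 + 61 = 92)
X(L, v) = 2 + 33/(-52 + v) (X(L, v) = 2 + (4 + 29)/(v - 52) = 2 + 33/(-52 + v))
X(l, H)/(K(55) - 1*(-26494)) = ((-71 + 2*92)/(-52 + 92))/(49 - 1*(-26494)) = ((-71 + 184)/40)/(49 + 26494) = ((1/40)*113)/26543 = (113/40)*(1/26543) = 113/1061720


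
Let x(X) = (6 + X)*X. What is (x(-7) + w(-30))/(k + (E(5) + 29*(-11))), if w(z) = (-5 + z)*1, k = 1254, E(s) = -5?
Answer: -14/465 ≈ -0.030108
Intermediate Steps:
x(X) = X*(6 + X)
w(z) = -5 + z
(x(-7) + w(-30))/(k + (E(5) + 29*(-11))) = (-7*(6 - 7) + (-5 - 30))/(1254 + (-5 + 29*(-11))) = (-7*(-1) - 35)/(1254 + (-5 - 319)) = (7 - 35)/(1254 - 324) = -28/930 = -28*1/930 = -14/465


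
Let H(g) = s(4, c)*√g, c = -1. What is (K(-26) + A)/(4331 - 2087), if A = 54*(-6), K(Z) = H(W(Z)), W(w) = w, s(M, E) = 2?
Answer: -27/187 + I*√26/1122 ≈ -0.14439 + 0.0045446*I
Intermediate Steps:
H(g) = 2*√g
K(Z) = 2*√Z
A = -324
(K(-26) + A)/(4331 - 2087) = (2*√(-26) - 324)/(4331 - 2087) = (2*(I*√26) - 324)/2244 = (2*I*√26 - 324)*(1/2244) = (-324 + 2*I*√26)*(1/2244) = -27/187 + I*√26/1122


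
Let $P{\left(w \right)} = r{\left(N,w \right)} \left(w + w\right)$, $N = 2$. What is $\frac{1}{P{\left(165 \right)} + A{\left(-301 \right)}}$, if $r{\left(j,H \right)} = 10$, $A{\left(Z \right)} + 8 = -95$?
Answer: $\frac{1}{3197} \approx 0.00031279$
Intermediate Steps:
$A{\left(Z \right)} = -103$ ($A{\left(Z \right)} = -8 - 95 = -103$)
$P{\left(w \right)} = 20 w$ ($P{\left(w \right)} = 10 \left(w + w\right) = 10 \cdot 2 w = 20 w$)
$\frac{1}{P{\left(165 \right)} + A{\left(-301 \right)}} = \frac{1}{20 \cdot 165 - 103} = \frac{1}{3300 - 103} = \frac{1}{3197}$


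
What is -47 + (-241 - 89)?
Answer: -377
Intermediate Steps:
-47 + (-241 - 89) = -47 - 330 = -377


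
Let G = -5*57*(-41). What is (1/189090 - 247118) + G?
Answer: -44518025969/189090 ≈ -2.3543e+5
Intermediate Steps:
G = 11685 (G = -285*(-41) = 11685)
(1/189090 - 247118) + G = (1/189090 - 247118) + 11685 = -46727542619/189090 + 11685 = -44518025969/189090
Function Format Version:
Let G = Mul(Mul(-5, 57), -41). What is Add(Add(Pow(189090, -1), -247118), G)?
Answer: Rational(-44518025969, 189090) ≈ -2.3543e+5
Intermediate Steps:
G = 11685 (G = Mul(-285, -41) = 11685)
Add(Add(Pow(189090, -1), -247118), G) = Add(Add(Pow(189090, -1), -247118), 11685) = Add(Add(Rational(1, 189090), -247118), 11685) = Add(Rational(-46727542619, 189090), 11685) = Rational(-44518025969, 189090)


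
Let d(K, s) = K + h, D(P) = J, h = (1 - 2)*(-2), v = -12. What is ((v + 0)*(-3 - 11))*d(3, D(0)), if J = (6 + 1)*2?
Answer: 840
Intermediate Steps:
h = 2 (h = -1*(-2) = 2)
J = 14 (J = 7*2 = 14)
D(P) = 14
d(K, s) = 2 + K (d(K, s) = K + 2 = 2 + K)
((v + 0)*(-3 - 11))*d(3, D(0)) = ((-12 + 0)*(-3 - 11))*(2 + 3) = -12*(-14)*5 = 168*5 = 840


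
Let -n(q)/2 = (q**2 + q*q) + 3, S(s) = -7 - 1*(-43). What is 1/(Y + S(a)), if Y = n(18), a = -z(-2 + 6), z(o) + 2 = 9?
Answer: -1/1266 ≈ -0.00078989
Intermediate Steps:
z(o) = 7 (z(o) = -2 + 9 = 7)
a = -7 (a = -1*7 = -7)
S(s) = 36 (S(s) = -7 + 43 = 36)
n(q) = -6 - 4*q**2 (n(q) = -2*((q**2 + q*q) + 3) = -2*((q**2 + q**2) + 3) = -2*(2*q**2 + 3) = -2*(3 + 2*q**2) = -6 - 4*q**2)
Y = -1302 (Y = -6 - 4*18**2 = -6 - 4*324 = -6 - 1296 = -1302)
1/(Y + S(a)) = 1/(-1302 + 36) = 1/(-1266) = -1/1266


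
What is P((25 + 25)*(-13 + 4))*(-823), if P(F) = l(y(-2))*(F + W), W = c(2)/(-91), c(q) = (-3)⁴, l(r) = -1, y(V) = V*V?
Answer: -33768513/91 ≈ -3.7108e+5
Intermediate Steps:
y(V) = V²
c(q) = 81
W = -81/91 (W = 81/(-91) = 81*(-1/91) = -81/91 ≈ -0.89011)
P(F) = 81/91 - F (P(F) = -(F - 81/91) = -(-81/91 + F) = 81/91 - F)
P((25 + 25)*(-13 + 4))*(-823) = (81/91 - (25 + 25)*(-13 + 4))*(-823) = (81/91 - 50*(-9))*(-823) = (81/91 - 1*(-450))*(-823) = (81/91 + 450)*(-823) = (41031/91)*(-823) = -33768513/91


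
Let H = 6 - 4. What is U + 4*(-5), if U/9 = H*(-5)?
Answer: -110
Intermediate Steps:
H = 2
U = -90 (U = 9*(2*(-5)) = 9*(-10) = -90)
U + 4*(-5) = -90 + 4*(-5) = -90 - 20 = -110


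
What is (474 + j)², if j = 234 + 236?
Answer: 891136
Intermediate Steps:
j = 470
(474 + j)² = (474 + 470)² = 944² = 891136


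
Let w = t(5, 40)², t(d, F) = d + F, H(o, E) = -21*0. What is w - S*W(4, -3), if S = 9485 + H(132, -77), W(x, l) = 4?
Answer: -35915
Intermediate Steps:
H(o, E) = 0
t(d, F) = F + d
S = 9485 (S = 9485 + 0 = 9485)
w = 2025 (w = (40 + 5)² = 45² = 2025)
w - S*W(4, -3) = 2025 - 9485*4 = 2025 - 1*37940 = 2025 - 37940 = -35915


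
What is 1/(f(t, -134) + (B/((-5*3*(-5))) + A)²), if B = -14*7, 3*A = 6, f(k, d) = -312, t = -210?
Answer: -5625/1752296 ≈ -0.0032101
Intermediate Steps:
A = 2 (A = (⅓)*6 = 2)
B = -98
1/(f(t, -134) + (B/((-5*3*(-5))) + A)²) = 1/(-312 + (-98/(-5*3*(-5)) + 2)²) = 1/(-312 + (-98/((-15*(-5))) + 2)²) = 1/(-312 + (-98/75 + 2)²) = 1/(-312 + (52/75)²) = 1/(-312 + 2704/5625) = 1/(-1752296/5625) = -5625/1752296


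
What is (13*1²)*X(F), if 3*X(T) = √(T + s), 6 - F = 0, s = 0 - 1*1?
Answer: 13*√5/3 ≈ 9.6896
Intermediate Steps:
s = -1 (s = 0 - 1 = -1)
F = 6 (F = 6 - 1*0 = 6 + 0 = 6)
X(T) = √(-1 + T)/3 (X(T) = √(T - 1)/3 = √(-1 + T)/3)
(13*1²)*X(F) = (13*1²)*(√(-1 + 6)/3) = (13*1)*(√5/3) = 13*(√5/3) = 13*√5/3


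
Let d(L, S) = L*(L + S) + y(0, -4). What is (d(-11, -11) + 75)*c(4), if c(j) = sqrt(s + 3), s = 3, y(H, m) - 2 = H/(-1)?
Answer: 319*sqrt(6) ≈ 781.39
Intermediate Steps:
y(H, m) = 2 - H (y(H, m) = 2 + H/(-1) = 2 + H*(-1) = 2 - H)
c(j) = sqrt(6) (c(j) = sqrt(3 + 3) = sqrt(6))
d(L, S) = 2 + L*(L + S) (d(L, S) = L*(L + S) + (2 - 1*0) = L*(L + S) + (2 + 0) = L*(L + S) + 2 = 2 + L*(L + S))
(d(-11, -11) + 75)*c(4) = ((2 + (-11)**2 - 11*(-11)) + 75)*sqrt(6) = ((2 + 121 + 121) + 75)*sqrt(6) = (244 + 75)*sqrt(6) = 319*sqrt(6)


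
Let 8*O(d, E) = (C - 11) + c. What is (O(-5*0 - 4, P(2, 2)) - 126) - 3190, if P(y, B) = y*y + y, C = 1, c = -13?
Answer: -26551/8 ≈ -3318.9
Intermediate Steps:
P(y, B) = y + y² (P(y, B) = y² + y = y + y²)
O(d, E) = -23/8 (O(d, E) = ((1 - 11) - 13)/8 = (-10 - 13)/8 = (⅛)*(-23) = -23/8)
(O(-5*0 - 4, P(2, 2)) - 126) - 3190 = (-23/8 - 126) - 3190 = -1031/8 - 3190 = -26551/8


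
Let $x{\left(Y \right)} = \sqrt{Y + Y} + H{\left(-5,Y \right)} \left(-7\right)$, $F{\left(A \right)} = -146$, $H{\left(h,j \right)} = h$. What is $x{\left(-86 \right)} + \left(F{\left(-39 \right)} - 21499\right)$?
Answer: $-21610 + 2 i \sqrt{43} \approx -21610.0 + 13.115 i$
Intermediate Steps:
$x{\left(Y \right)} = 35 + \sqrt{2} \sqrt{Y}$ ($x{\left(Y \right)} = \sqrt{Y + Y} - -35 = \sqrt{2 Y} + 35 = \sqrt{2} \sqrt{Y} + 35 = 35 + \sqrt{2} \sqrt{Y}$)
$x{\left(-86 \right)} + \left(F{\left(-39 \right)} - 21499\right) = \left(35 + \sqrt{2} \sqrt{-86}\right) - 21645 = \left(35 + \sqrt{2} i \sqrt{86}\right) - 21645 = \left(35 + 2 i \sqrt{43}\right) - 21645 = -21610 + 2 i \sqrt{43}$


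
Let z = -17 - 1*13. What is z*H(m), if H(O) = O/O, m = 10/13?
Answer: -30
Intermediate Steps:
m = 10/13 (m = 10*(1/13) = 10/13 ≈ 0.76923)
z = -30 (z = -17 - 13 = -30)
H(O) = 1
z*H(m) = -30*1 = -30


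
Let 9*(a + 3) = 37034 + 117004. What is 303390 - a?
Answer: 858833/3 ≈ 2.8628e+5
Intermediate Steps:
a = 51337/3 (a = -3 + (37034 + 117004)/9 = -3 + (⅑)*154038 = -3 + 51346/3 = 51337/3 ≈ 17112.)
303390 - a = 303390 - 1*51337/3 = 303390 - 51337/3 = 858833/3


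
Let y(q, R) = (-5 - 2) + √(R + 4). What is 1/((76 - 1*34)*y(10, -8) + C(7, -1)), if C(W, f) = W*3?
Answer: -13/3885 - 4*I/3885 ≈ -0.0033462 - 0.0010296*I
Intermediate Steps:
y(q, R) = -7 + √(4 + R)
C(W, f) = 3*W
1/((76 - 1*34)*y(10, -8) + C(7, -1)) = 1/((76 - 1*34)*(-7 + √(4 - 8)) + 3*7) = 1/((76 - 34)*(-7 + √(-4)) + 21) = 1/(42*(-7 + 2*I) + 21) = 1/((-294 + 84*I) + 21) = 1/(-273 + 84*I) = (-273 - 84*I)/81585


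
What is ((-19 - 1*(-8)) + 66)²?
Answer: 3025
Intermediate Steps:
((-19 - 1*(-8)) + 66)² = ((-19 + 8) + 66)² = (-11 + 66)² = 55² = 3025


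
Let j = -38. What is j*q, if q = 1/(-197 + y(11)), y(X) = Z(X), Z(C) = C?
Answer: 19/93 ≈ 0.20430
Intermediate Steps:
y(X) = X
q = -1/186 (q = 1/(-197 + 11) = 1/(-186) = -1/186 ≈ -0.0053763)
j*q = -38*(-1/186) = 19/93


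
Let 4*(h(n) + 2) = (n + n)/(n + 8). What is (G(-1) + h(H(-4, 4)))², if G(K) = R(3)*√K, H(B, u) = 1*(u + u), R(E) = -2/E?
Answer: 377/144 + 7*I/3 ≈ 2.6181 + 2.3333*I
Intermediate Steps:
H(B, u) = 2*u (H(B, u) = 1*(2*u) = 2*u)
G(K) = -2*√K/3 (G(K) = (-2/3)*√K = (-2*⅓)*√K = -2*√K/3)
h(n) = -2 + n/(2*(8 + n)) (h(n) = -2 + ((n + n)/(n + 8))/4 = -2 + ((2*n)/(8 + n))/4 = -2 + (2*n/(8 + n))/4 = -2 + n/(2*(8 + n)))
(G(-1) + h(H(-4, 4)))² = (-2*I/3 + (-32 - 6*4)/(2*(8 + 2*4)))² = (-2*I/3 + (-32 - 3*8)/(2*(8 + 8)))² = (-2*I/3 + (½)*(-32 - 24)/16)² = (-2*I/3 + (½)*(1/16)*(-56))² = (-2*I/3 - 7/4)² = (-7/4 - 2*I/3)²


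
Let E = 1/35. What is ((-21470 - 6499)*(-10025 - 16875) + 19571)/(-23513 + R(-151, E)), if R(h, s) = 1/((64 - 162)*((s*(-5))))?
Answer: -10533399394/329181 ≈ -31999.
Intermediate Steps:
E = 1/35 ≈ 0.028571
R(h, s) = 1/(490*s) (R(h, s) = 1/((-98)*((-5*s))) = -(-1)/(490*s) = 1/(490*s))
((-21470 - 6499)*(-10025 - 16875) + 19571)/(-23513 + R(-151, E)) = ((-21470 - 6499)*(-10025 - 16875) + 19571)/(-23513 + 1/(490*(1/35))) = (-27969*(-26900) + 19571)/(-23513 + (1/490)*35) = (752366100 + 19571)/(-23513 + 1/14) = 752385671/(-329181/14) = 752385671*(-14/329181) = -10533399394/329181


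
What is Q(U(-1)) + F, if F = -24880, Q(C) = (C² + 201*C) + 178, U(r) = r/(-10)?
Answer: -2468189/100 ≈ -24682.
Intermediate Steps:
U(r) = -r/10 (U(r) = r*(-⅒) = -r/10)
Q(C) = 178 + C² + 201*C
Q(U(-1)) + F = (178 + (-⅒*(-1))² + 201*(-⅒*(-1))) - 24880 = (178 + (⅒)² + 201*(⅒)) - 24880 = (178 + 1/100 + 201/10) - 24880 = 19811/100 - 24880 = -2468189/100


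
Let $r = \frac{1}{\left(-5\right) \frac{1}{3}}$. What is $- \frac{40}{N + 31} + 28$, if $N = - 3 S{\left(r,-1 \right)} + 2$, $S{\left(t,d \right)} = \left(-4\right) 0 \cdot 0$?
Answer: $\frac{884}{33} \approx 26.788$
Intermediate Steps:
$r = - \frac{3}{5}$ ($r = \frac{1}{\left(-5\right) \frac{1}{3}} = \frac{1}{- \frac{5}{3}} = - \frac{3}{5} \approx -0.6$)
$S{\left(t,d \right)} = 0$ ($S{\left(t,d \right)} = 0 \cdot 0 = 0$)
$N = 2$ ($N = \left(-3\right) 0 + 2 = 0 + 2 = 2$)
$- \frac{40}{N + 31} + 28 = - \frac{40}{2 + 31} + 28 = - \frac{40}{33} + 28 = \frac{884}{33}$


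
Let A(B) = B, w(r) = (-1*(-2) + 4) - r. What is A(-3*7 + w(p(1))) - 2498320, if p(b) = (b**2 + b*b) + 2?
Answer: -2498339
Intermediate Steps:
p(b) = 2 + 2*b**2 (p(b) = (b**2 + b**2) + 2 = 2*b**2 + 2 = 2 + 2*b**2)
w(r) = 6 - r (w(r) = (2 + 4) - r = 6 - r)
A(-3*7 + w(p(1))) - 2498320 = (-3*7 + (6 - (2 + 2*1**2))) - 2498320 = (-21 + (6 - (2 + 2*1))) - 2498320 = (-21 + (6 - (2 + 2))) - 2498320 = (-21 + (6 - 1*4)) - 2498320 = (-21 + (6 - 4)) - 2498320 = (-21 + 2) - 2498320 = -19 - 2498320 = -2498339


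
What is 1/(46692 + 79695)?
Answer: 1/126387 ≈ 7.9122e-6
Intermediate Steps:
1/(46692 + 79695) = 1/126387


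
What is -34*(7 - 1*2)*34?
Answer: -5780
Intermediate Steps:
-34*(7 - 1*2)*34 = -34*(7 - 2)*34 = -34*5*34 = -170*34 = -5780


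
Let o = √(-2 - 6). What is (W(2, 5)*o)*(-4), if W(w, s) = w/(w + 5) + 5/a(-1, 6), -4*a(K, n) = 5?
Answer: 208*I*√2/7 ≈ 42.022*I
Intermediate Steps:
a(K, n) = -5/4 (a(K, n) = -¼*5 = -5/4)
W(w, s) = -4 + w/(5 + w) (W(w, s) = w/(w + 5) + 5/(-5/4) = w/(5 + w) + 5*(-⅘) = w/(5 + w) - 4 = -4 + w/(5 + w))
o = 2*I*√2 (o = √(-8) = 2*I*√2 ≈ 2.8284*I)
(W(2, 5)*o)*(-4) = (((-20 - 3*2)/(5 + 2))*(2*I*√2))*(-4) = (((-20 - 6)/7)*(2*I*√2))*(-4) = (((⅐)*(-26))*(2*I*√2))*(-4) = -52*I*√2/7*(-4) = 208*I*√2/7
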